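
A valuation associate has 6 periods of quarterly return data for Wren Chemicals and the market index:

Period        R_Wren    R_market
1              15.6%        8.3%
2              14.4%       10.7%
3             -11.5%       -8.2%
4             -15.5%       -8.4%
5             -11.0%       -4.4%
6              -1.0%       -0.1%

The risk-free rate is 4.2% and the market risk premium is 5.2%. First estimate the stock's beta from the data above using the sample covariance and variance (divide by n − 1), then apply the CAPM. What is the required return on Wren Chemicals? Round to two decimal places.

12.67%

Mean R_i = (15.6 + 14.4 − 11.5 − 15.5 − 11.0 − 1.0) / 6 = -1.5000%
Mean R_m = (8.3 + 10.7 − 8.2 − 8.4 − 4.4 − 0.1) / 6 = -0.3500%
Σ(R_i − R̄_i)(R_m − R̄_m) = 553.4100  ⇒  Cov = 553.4100 / 5 = 110.6820
Σ(R_m − R̄_m)² = 339.8150  ⇒  Var(R_m) = 339.8150 / 5 = 67.9630
β = Cov / Var(R_m) = 110.6820 / 67.9630 = 1.6286
E(R) = R_f + β × MRP = 4.2% + 1.6286 × 5.2% = 12.67%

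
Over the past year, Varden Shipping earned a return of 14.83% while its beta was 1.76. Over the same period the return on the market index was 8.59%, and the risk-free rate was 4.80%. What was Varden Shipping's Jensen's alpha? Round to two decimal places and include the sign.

+3.36%

Market excess return = 8.59% − 4.80% = 3.79%
CAPM benchmark = R_f + β(R_m − R_f) = 4.80% + 1.76 × 3.79% = 11.4704%
α = actual − benchmark = 14.83% − 11.4704% = +3.36%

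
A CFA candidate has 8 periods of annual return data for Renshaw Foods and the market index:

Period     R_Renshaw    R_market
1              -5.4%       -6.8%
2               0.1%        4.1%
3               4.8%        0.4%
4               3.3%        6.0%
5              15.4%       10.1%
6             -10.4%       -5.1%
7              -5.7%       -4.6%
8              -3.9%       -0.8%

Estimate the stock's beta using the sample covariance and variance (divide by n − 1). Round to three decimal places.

1.201

Mean R_i = (-5.4 + 0.1 + 4.8 + 3.3 + 15.4 − 10.4 − 5.7 − 3.9) / 8 = -0.2250%
Mean R_m = (-6.8 + 4.1 + 0.4 + 6.0 + 10.1 − 5.1 − 4.6 − 0.8) / 8 = 0.4125%
Σ(R_i − R̄_i)(R_m − R̄_m) = 297.5125  ⇒  Cov = 297.5125 / 7 = 42.5018
Σ(R_m − R̄_m)² = 247.6688  ⇒  Var(R_m) = 247.6688 / 7 = 35.3813
β = Cov / Var(R_m) = 42.5018 / 35.3813 = 1.2013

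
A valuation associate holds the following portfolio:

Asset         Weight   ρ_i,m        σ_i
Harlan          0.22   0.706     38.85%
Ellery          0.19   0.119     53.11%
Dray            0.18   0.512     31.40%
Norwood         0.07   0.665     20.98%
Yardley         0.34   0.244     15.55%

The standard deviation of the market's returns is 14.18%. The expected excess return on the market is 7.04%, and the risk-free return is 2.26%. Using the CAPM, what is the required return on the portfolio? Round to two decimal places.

β_Harlan = 0.706 × 38.85% / 14.18% = 1.9343
β_Ellery = 0.119 × 53.11% / 14.18% = 0.4457
β_Dray = 0.512 × 31.40% / 14.18% = 1.1338
β_Norwood = 0.665 × 20.98% / 14.18% = 0.9839
β_Yardley = 0.244 × 15.55% / 14.18% = 0.2676
β_P = Σ w_i β_i = 0.22×1.9343 + 0.19×0.4457 + 0.18×1.1338 + 0.07×0.9839 + 0.34×0.2676 = 0.8742
E(R_P) = R_f + β_P × MRP = 2.26% + 0.8742 × 7.04% = 8.41%

8.41%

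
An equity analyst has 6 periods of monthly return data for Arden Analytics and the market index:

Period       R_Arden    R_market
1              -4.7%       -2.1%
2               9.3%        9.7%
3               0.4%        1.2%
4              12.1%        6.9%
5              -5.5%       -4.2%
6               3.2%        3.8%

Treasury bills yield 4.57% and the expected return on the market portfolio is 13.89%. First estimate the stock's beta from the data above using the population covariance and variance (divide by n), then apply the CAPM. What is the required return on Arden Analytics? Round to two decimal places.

Mean R_i = (-4.7 + 9.3 + 0.4 + 12.1 − 5.5 + 3.2) / 6 = 2.4667%
Mean R_m = (-2.1 + 9.7 + 1.2 + 6.9 − 4.2 + 3.8) / 6 = 2.5500%
Σ(R_i − R̄_i)(R_m − R̄_m) = 181.5700  ⇒  Cov = 181.5700 / 6 = 30.2617
Σ(R_m − R̄_m)² = 140.6150  ⇒  Var(R_m) = 140.6150 / 6 = 23.4358
β = Cov / Var(R_m) = 30.2617 / 23.4358 = 1.2913
MRP = 13.89% − 4.57% = 9.32%
E(R) = R_f + β × MRP = 4.57% + 1.2913 × 9.32% = 16.60%

16.60%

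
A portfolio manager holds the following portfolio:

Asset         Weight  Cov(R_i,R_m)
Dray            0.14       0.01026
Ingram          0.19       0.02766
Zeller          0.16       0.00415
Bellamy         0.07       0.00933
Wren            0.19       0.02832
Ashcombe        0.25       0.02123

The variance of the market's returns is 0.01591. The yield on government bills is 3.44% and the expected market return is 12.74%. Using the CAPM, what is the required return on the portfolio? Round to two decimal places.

β_Dray = 0.01026 / 0.01591 = 0.6449
β_Ingram = 0.02766 / 0.01591 = 1.7385
β_Zeller = 0.00415 / 0.01591 = 0.2608
β_Bellamy = 0.00933 / 0.01591 = 0.5864
β_Wren = 0.02832 / 0.01591 = 1.7800
β_Ashcombe = 0.02123 / 0.01591 = 1.3344
β_P = Σ w_i β_i = 0.14×0.6449 + 0.19×1.7385 + 0.16×0.2608 + 0.07×0.5864 + 0.19×1.7800 + 0.25×1.3344 = 1.1752
MRP = 12.74% − 3.44% = 9.30%
E(R_P) = R_f + β_P × MRP = 3.44% + 1.1752 × 9.30% = 14.37%

14.37%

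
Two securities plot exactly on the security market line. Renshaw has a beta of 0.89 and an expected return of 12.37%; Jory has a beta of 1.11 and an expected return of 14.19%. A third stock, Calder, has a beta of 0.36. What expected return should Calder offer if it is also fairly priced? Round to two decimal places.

MRP (SML slope) = (14.19% − 12.37%) / (1.11 − 0.89) = 1.82% / 0.22 = 8.2727%
R_f (intercept) = 12.37% − 0.89 × 8.2727% = 5.0073%
E(R_Calder) = R_f + β × MRP = 5.0073% + 0.36 × 8.2727% = 7.99%

7.99%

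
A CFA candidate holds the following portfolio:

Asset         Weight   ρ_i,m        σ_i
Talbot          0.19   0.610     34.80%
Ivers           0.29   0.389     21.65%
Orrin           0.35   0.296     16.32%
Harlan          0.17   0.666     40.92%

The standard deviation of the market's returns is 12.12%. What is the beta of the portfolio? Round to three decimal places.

β_Talbot = 0.610 × 34.80% / 12.12% = 1.7515
β_Ivers = 0.389 × 21.65% / 12.12% = 0.6949
β_Orrin = 0.296 × 16.32% / 12.12% = 0.3986
β_Harlan = 0.666 × 40.92% / 12.12% = 2.2486
β_P = Σ w_i β_i = 0.19×1.7515 + 0.29×0.6949 + 0.35×0.3986 + 0.17×2.2486 = 1.0561

1.056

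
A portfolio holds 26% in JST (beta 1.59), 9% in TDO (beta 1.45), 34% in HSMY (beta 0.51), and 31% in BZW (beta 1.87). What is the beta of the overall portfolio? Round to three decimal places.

1.297

β_P = Σ w_i β_i = 0.26×1.59 + 0.09×1.45 + 0.34×0.51 + 0.31×1.87 = 1.2970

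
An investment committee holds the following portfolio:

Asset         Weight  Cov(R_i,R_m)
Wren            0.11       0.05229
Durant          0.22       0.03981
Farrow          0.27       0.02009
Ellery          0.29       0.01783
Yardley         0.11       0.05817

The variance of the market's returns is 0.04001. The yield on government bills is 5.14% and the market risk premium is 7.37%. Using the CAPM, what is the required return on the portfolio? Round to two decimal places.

10.94%

β_Wren = 0.05229 / 0.04001 = 1.3069
β_Durant = 0.03981 / 0.04001 = 0.9950
β_Farrow = 0.02009 / 0.04001 = 0.5021
β_Ellery = 0.01783 / 0.04001 = 0.4456
β_Yardley = 0.05817 / 0.04001 = 1.4539
β_P = Σ w_i β_i = 0.11×1.3069 + 0.22×0.9950 + 0.27×0.5021 + 0.29×0.4456 + 0.11×1.4539 = 0.7874
E(R_P) = R_f + β_P × MRP = 5.14% + 0.7874 × 7.37% = 10.94%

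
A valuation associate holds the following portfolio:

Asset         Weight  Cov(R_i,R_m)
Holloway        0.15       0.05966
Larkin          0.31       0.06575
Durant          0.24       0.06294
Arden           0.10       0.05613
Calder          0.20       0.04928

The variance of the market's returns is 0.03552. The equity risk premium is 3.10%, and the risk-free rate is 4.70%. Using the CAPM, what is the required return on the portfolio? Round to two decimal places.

9.93%

β_Holloway = 0.05966 / 0.03552 = 1.6796
β_Larkin = 0.06575 / 0.03552 = 1.8511
β_Durant = 0.06294 / 0.03552 = 1.7720
β_Arden = 0.05613 / 0.03552 = 1.5802
β_Calder = 0.04928 / 0.03552 = 1.3874
β_P = Σ w_i β_i = 0.15×1.6796 + 0.31×1.8511 + 0.24×1.7720 + 0.10×1.5802 + 0.20×1.3874 = 1.6866
E(R_P) = R_f + β_P × MRP = 4.70% + 1.6866 × 3.10% = 9.93%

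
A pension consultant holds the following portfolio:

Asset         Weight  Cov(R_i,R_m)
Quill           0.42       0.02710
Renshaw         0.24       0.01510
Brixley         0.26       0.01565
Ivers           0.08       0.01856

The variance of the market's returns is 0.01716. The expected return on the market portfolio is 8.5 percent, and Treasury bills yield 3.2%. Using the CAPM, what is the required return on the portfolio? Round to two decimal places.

9.55%

β_Quill = 0.02710 / 0.01716 = 1.5793
β_Renshaw = 0.01510 / 0.01716 = 0.8800
β_Brixley = 0.01565 / 0.01716 = 0.9120
β_Ivers = 0.01856 / 0.01716 = 1.0816
β_P = Σ w_i β_i = 0.42×1.5793 + 0.24×0.8800 + 0.26×0.9120 + 0.08×1.0816 = 1.1982
MRP = 8.5% − 3.2% = 5.30%
E(R_P) = R_f + β_P × MRP = 3.2% + 1.1982 × 5.3% = 9.55%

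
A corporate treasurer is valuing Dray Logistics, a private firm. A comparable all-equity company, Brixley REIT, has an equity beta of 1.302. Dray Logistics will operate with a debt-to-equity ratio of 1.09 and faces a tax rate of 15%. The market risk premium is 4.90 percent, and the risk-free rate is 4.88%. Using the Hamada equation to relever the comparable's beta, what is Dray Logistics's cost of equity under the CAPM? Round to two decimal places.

β_L = β_U × [1 + (1 − t)(D/E)] = 1.302 × [1 + (1 − 0.15) × 1.09]
    = 1.302 × [1 + 0.85 × 1.09] = 1.302 × 1.9265 = 2.5083
E(R) = R_f + β_L × MRP = 4.88% + 2.5083 × 4.90% = 17.17%

17.17%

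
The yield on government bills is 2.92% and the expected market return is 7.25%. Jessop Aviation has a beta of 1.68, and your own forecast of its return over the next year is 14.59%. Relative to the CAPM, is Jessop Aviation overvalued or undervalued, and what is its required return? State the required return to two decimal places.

MRP = 7.25% − 2.92% = 4.33%
Required return = R_f + β·MRP = 2.92% + 1.68 × 4.33% = 10.19%
Forecast 14.59% > required 10.19% → the stock plots above the SML → undervalued.

Undervalued; required return 10.19%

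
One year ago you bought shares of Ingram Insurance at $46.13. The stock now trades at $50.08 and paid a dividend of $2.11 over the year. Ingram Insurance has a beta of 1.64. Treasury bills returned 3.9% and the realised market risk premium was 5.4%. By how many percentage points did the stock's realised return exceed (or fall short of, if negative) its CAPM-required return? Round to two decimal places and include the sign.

Realised HPR = (P1 + D1 − P0) / P0 = (50.08 + 2.11 − 46.13) / 46.13 = 6.06 / 46.13 = 13.1368%
CAPM required = R_f + β·MRP = 3.9% + 1.64 × 5.4% = 12.7560%
α = realised − required = 13.1368% − 12.7560% = +0.38%

+0.38%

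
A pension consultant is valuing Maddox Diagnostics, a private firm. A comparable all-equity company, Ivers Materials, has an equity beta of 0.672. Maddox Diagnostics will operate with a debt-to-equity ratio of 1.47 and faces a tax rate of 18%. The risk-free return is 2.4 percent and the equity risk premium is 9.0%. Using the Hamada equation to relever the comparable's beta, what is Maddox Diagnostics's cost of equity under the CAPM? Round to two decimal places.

β_L = β_U × [1 + (1 − t)(D/E)] = 0.672 × [1 + (1 − 0.18) × 1.47]
    = 0.672 × [1 + 0.82 × 1.47] = 0.672 × 2.2054 = 1.4820
E(R) = R_f + β_L × MRP = 2.4% + 1.4820 × 9.0% = 15.74%

15.74%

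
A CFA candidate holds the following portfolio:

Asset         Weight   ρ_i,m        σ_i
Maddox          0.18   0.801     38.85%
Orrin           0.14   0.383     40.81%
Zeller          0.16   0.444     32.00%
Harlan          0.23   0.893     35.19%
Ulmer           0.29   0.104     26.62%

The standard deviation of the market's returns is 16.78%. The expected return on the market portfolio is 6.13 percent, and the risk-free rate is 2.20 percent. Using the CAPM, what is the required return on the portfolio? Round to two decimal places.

6.44%

β_Maddox = 0.801 × 38.85% / 16.78% = 1.8545
β_Orrin = 0.383 × 40.81% / 16.78% = 0.9315
β_Zeller = 0.444 × 32.00% / 16.78% = 0.8467
β_Harlan = 0.893 × 35.19% / 16.78% = 1.8727
β_Ulmer = 0.104 × 26.62% / 16.78% = 0.1650
β_P = Σ w_i β_i = 0.18×1.8545 + 0.14×0.9315 + 0.16×0.8467 + 0.23×1.8727 + 0.29×0.1650 = 1.0783
MRP = 6.13% − 2.20% = 3.93%
E(R_P) = R_f + β_P × MRP = 2.20% + 1.0783 × 3.93% = 6.44%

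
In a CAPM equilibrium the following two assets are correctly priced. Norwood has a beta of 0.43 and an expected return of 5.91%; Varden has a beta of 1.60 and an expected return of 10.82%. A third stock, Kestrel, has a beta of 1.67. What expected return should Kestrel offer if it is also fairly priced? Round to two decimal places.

MRP (SML slope) = (10.82% − 5.91%) / (1.60 − 0.43) = 4.91% / 1.17 = 4.1966%
R_f (intercept) = 5.91% − 0.43 × 4.1966% = 4.1055%
E(R_Kestrel) = R_f + β × MRP = 4.1055% + 1.67 × 4.1966% = 11.11%

11.11%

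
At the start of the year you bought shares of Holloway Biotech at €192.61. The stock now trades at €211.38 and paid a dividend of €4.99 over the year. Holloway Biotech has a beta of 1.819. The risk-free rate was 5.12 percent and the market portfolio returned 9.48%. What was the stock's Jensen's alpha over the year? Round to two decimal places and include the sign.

-0.72%

Realised HPR = (P1 + D1 − P0) / P0 = (211.38 + 4.99 − 192.61) / 192.61 = 23.76 / 192.61 = 12.3358%
MRP = 9.48% − 5.12% = 4.36%
CAPM required = R_f + β·MRP = 5.12% + 1.819 × 4.36% = 13.05084%
α = realised − required = 12.3358% − 13.05084% = -0.72%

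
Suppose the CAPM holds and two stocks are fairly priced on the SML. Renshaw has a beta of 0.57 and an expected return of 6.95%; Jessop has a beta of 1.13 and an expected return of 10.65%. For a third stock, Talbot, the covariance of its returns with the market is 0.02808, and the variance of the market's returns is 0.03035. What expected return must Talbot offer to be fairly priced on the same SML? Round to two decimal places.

MRP = (10.65% − 6.95%) / (1.13 − 0.57) = 6.6071%
R_f = 6.95% − 0.57 × 6.6071% = 3.1840%
β_Talbot = Cov / Var(R_m) = 0.02808 / 0.03035 = 0.9252
E(R_Talbot) = R_f + β × MRP = 3.1840% + 0.9252 × 6.6071% = 9.30%

9.30%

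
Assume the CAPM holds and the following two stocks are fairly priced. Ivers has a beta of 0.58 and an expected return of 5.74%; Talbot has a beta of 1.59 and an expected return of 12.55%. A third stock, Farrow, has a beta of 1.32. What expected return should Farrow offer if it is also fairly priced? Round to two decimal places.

10.73%

MRP (SML slope) = (12.55% − 5.74%) / (1.59 − 0.58) = 6.81% / 1.01 = 6.7426%
R_f (intercept) = 5.74% − 0.58 × 6.7426% = 1.8293%
E(R_Farrow) = R_f + β × MRP = 1.8293% + 1.32 × 6.7426% = 10.73%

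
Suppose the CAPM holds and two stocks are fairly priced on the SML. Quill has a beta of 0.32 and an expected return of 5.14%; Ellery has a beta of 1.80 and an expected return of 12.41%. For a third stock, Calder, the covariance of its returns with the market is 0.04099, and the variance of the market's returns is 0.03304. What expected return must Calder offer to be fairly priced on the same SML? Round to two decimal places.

MRP = (12.41% − 5.14%) / (1.80 − 0.32) = 4.9122%
R_f = 5.14% − 0.32 × 4.9122% = 3.5681%
β_Calder = Cov / Var(R_m) = 0.04099 / 0.03304 = 1.2406
E(R_Calder) = R_f + β × MRP = 3.5681% + 1.2406 × 4.9122% = 9.66%

9.66%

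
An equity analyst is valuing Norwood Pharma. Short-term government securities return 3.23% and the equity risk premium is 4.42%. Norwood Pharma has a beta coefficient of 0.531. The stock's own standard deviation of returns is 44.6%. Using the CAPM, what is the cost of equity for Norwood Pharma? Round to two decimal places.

5.58%

E(R) = R_f + β × MRP = 3.23% + 0.531 × 4.42% = 5.58%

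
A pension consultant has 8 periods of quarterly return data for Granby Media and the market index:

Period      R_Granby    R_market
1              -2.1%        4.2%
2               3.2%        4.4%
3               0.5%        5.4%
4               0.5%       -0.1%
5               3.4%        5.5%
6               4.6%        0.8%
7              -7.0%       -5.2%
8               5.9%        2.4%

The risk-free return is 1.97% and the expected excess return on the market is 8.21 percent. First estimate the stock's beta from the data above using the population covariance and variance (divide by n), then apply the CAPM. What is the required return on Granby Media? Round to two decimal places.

Mean R_i = (-2.1 + 3.2 + 0.5 + 0.5 + 3.4 + 4.6 − 7.0 + 5.9) / 8 = 1.1250%
Mean R_m = (4.2 + 4.4 + 5.4 − 0.1 + 5.5 + 0.8 − 5.2 + 2.4) / 8 = 2.1750%
Σ(R_i − R̄_i)(R_m − R̄_m) = 61.2750  ⇒  Cov = 61.2750 / 8 = 7.6594
Σ(R_m − R̄_m)² = 92.0150  ⇒  Var(R_m) = 92.0150 / 8 = 11.5019
β = Cov / Var(R_m) = 7.6594 / 11.5019 = 0.6659
E(R) = R_f + β × MRP = 1.97% + 0.6659 × 8.21% = 7.44%

7.44%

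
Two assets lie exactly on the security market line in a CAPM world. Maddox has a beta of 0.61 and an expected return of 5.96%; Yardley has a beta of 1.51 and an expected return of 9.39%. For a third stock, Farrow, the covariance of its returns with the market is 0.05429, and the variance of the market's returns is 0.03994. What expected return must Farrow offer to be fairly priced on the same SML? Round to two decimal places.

8.82%

MRP = (9.39% − 5.96%) / (1.51 − 0.61) = 3.8111%
R_f = 5.96% − 0.61 × 3.8111% = 3.6352%
β_Farrow = Cov / Var(R_m) = 0.05429 / 0.03994 = 1.3593
E(R_Farrow) = R_f + β × MRP = 3.6352% + 1.3593 × 3.8111% = 8.82%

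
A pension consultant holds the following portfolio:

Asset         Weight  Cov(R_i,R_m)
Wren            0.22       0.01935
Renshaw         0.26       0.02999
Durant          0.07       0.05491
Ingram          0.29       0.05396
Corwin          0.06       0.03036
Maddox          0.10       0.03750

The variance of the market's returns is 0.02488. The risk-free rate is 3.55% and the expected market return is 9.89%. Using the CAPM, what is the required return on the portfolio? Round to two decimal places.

13.01%

β_Wren = 0.01935 / 0.02488 = 0.7777
β_Renshaw = 0.02999 / 0.02488 = 1.2054
β_Durant = 0.05491 / 0.02488 = 2.2070
β_Ingram = 0.05396 / 0.02488 = 2.1688
β_Corwin = 0.03036 / 0.02488 = 1.2203
β_Maddox = 0.03750 / 0.02488 = 1.5072
β_P = Σ w_i β_i = 0.22×0.7777 + 0.26×1.2054 + 0.07×2.2070 + 0.29×2.1688 + 0.06×1.2203 + 0.10×1.5072 = 1.4919
MRP = 9.89% − 3.55% = 6.34%
E(R_P) = R_f + β_P × MRP = 3.55% + 1.4919 × 6.34% = 13.01%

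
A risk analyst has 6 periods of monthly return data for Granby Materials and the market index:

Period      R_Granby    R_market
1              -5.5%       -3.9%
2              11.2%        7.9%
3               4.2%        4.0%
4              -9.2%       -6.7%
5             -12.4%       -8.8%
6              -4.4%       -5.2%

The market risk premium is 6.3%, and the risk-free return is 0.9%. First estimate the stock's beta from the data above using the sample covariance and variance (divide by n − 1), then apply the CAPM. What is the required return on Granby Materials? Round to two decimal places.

Mean R_i = (-5.5 + 11.2 + 4.2 − 9.2 − 12.4 − 4.4) / 6 = -2.6833%
Mean R_m = (-3.9 + 7.9 + 4.0 − 6.7 − 8.8 − 5.2) / 6 = -2.1167%
Σ(R_i − R̄_i)(R_m − R̄_m) = 286.2917  ⇒  Cov = 286.2917 / 5 = 57.2583
Σ(R_m − R̄_m)² = 216.1083  ⇒  Var(R_m) = 216.1083 / 5 = 43.2217
β = Cov / Var(R_m) = 57.2583 / 43.2217 = 1.3248
E(R) = R_f + β × MRP = 0.9% + 1.3248 × 6.3% = 9.25%

9.25%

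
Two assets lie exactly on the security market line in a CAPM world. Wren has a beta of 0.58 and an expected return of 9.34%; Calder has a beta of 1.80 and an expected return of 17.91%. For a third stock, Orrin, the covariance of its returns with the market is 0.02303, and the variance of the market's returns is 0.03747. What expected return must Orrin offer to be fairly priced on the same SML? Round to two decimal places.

MRP = (17.91% − 9.34%) / (1.80 − 0.58) = 7.0246%
R_f = 9.34% − 0.58 × 7.0246% = 5.2657%
β_Orrin = Cov / Var(R_m) = 0.02303 / 0.03747 = 0.6146
E(R_Orrin) = R_f + β × MRP = 5.2657% + 0.6146 × 7.0246% = 9.58%

9.58%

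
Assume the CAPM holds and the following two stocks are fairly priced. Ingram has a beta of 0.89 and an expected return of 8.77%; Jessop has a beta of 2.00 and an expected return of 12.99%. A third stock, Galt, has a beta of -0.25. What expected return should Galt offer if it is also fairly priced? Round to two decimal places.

4.44%

MRP (SML slope) = (12.99% − 8.77%) / (2.00 − 0.89) = 4.22% / 1.11 = 3.8018%
R_f (intercept) = 8.77% − 0.89 × 3.8018% = 5.3864%
E(R_Galt) = R_f + β × MRP = 5.3864% + -0.25 × 3.8018% = 4.44%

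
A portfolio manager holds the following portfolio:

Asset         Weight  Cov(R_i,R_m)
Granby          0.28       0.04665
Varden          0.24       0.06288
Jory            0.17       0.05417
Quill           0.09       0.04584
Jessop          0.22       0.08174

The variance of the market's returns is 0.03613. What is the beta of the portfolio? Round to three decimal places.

β_Granby = 0.04665 / 0.03613 = 1.2912
β_Varden = 0.06288 / 0.03613 = 1.7404
β_Jory = 0.05417 / 0.03613 = 1.4993
β_Quill = 0.04584 / 0.03613 = 1.2688
β_Jessop = 0.08174 / 0.03613 = 2.2624
β_P = Σ w_i β_i = 0.28×1.2912 + 0.24×1.7404 + 0.17×1.4993 + 0.09×1.2688 + 0.22×2.2624 = 1.6460

1.646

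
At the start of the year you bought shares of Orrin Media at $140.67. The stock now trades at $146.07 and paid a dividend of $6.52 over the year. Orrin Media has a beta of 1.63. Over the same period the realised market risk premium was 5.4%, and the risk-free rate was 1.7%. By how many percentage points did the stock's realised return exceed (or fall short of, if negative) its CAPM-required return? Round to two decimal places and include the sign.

Realised HPR = (P1 + D1 − P0) / P0 = (146.07 + 6.52 − 140.67) / 140.67 = 11.92 / 140.67 = 8.4737%
CAPM required = R_f + β·MRP = 1.7% + 1.63 × 5.4% = 10.5020%
α = realised − required = 8.4737% − 10.5020% = -2.03%

-2.03%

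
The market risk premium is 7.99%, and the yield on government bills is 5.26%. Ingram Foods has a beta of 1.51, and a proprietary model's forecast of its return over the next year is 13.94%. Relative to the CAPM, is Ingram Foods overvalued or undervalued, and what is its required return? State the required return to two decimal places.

Overvalued; required return 17.32%

Required return = R_f + β·MRP = 5.26% + 1.51 × 7.99% = 17.32%
Forecast 13.94% < required 17.32% → the stock plots below the SML → overvalued.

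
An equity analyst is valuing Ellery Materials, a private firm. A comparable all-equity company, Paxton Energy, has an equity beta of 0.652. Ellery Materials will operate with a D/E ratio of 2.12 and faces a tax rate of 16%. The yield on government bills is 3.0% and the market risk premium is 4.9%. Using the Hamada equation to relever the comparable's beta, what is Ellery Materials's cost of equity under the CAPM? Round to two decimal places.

11.88%

β_L = β_U × [1 + (1 − t)(D/E)] = 0.652 × [1 + (1 − 0.16) × 2.12]
    = 0.652 × [1 + 0.84 × 2.12] = 0.652 × 2.7808 = 1.8131
E(R) = R_f + β_L × MRP = 3.0% + 1.8131 × 4.9% = 11.88%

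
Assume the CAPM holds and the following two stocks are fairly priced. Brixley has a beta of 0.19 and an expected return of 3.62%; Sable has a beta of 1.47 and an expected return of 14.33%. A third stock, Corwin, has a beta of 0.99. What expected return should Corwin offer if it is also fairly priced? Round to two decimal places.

10.31%

MRP (SML slope) = (14.33% − 3.62%) / (1.47 − 0.19) = 10.71% / 1.28 = 8.3672%
R_f (intercept) = 3.62% − 0.19 × 8.3672% = 2.0302%
E(R_Corwin) = R_f + β × MRP = 2.0302% + 0.99 × 8.3672% = 10.31%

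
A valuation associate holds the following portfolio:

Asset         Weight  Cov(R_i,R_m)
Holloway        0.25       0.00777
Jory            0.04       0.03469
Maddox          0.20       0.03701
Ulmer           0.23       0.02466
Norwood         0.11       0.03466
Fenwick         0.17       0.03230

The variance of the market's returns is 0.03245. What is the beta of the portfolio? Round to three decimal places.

β_Holloway = 0.00777 / 0.03245 = 0.2394
β_Jory = 0.03469 / 0.03245 = 1.0690
β_Maddox = 0.03701 / 0.03245 = 1.1405
β_Ulmer = 0.02466 / 0.03245 = 0.7599
β_Norwood = 0.03466 / 0.03245 = 1.0681
β_Fenwick = 0.03230 / 0.03245 = 0.9954
β_P = Σ w_i β_i = 0.25×0.2394 + 0.04×1.0690 + 0.20×1.1405 + 0.23×0.7599 + 0.11×1.0681 + 0.17×0.9954 = 0.7922

0.792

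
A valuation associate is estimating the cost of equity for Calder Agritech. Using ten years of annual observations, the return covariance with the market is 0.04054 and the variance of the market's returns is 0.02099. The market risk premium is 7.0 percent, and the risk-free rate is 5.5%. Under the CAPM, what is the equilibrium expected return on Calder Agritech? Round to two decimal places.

19.02%

β = Cov(R_i, R_m) / Var(R_m) = 0.04054 / 0.02099 = 1.9314
E(R) = R_f + β × MRP = 5.5% + 1.9314 × 7.0% = 19.02%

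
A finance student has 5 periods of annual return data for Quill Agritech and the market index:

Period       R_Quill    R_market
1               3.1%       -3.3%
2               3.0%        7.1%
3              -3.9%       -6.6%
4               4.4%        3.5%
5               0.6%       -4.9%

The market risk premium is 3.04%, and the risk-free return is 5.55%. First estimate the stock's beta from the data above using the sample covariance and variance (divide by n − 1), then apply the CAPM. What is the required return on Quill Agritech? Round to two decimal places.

6.77%

Mean R_i = (3.1 + 3.0 − 3.9 + 4.4 + 0.6) / 5 = 1.4400%
Mean R_m = (-3.3 + 7.1 − 6.6 + 3.5 − 4.9) / 5 = -0.8400%
Σ(R_i − R̄_i)(R_m − R̄_m) = 55.3180  ⇒  Cov = 55.3180 / 4 = 13.8295
Σ(R_m − R̄_m)² = 137.5920  ⇒  Var(R_m) = 137.5920 / 4 = 34.3980
β = Cov / Var(R_m) = 13.8295 / 34.3980 = 0.4020
E(R) = R_f + β × MRP = 5.55% + 0.4020 × 3.04% = 6.77%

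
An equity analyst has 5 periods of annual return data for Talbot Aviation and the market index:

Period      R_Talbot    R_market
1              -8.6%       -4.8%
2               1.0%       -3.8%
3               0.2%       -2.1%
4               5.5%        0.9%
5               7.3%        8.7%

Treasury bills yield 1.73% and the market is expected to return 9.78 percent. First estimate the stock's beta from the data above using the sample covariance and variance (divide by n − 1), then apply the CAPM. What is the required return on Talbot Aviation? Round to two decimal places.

Mean R_i = (-8.6 + 1.0 + 0.2 + 5.5 + 7.3) / 5 = 1.0800%
Mean R_m = (-4.8 − 3.8 − 2.1 + 0.9 + 8.7) / 5 = -0.2200%
Σ(R_i − R̄_i)(R_m − R̄_m) = 106.7080  ⇒  Cov = 106.7080 / 4 = 26.6770
Σ(R_m − R̄_m)² = 118.1480  ⇒  Var(R_m) = 118.1480 / 4 = 29.5370
β = Cov / Var(R_m) = 26.6770 / 29.5370 = 0.9032
MRP = 9.78% − 1.73% = 8.05%
E(R) = R_f + β × MRP = 1.73% + 0.9032 × 8.05% = 9.00%

9.00%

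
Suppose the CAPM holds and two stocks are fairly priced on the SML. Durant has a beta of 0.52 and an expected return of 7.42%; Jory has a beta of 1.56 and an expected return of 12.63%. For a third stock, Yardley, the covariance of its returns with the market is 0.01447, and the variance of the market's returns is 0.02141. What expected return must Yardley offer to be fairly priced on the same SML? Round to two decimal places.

MRP = (12.63% − 7.42%) / (1.56 − 0.52) = 5.0096%
R_f = 7.42% − 0.52 × 5.0096% = 4.8150%
β_Yardley = Cov / Var(R_m) = 0.01447 / 0.02141 = 0.6759
E(R_Yardley) = R_f + β × MRP = 4.8150% + 0.6759 × 5.0096% = 8.20%

8.20%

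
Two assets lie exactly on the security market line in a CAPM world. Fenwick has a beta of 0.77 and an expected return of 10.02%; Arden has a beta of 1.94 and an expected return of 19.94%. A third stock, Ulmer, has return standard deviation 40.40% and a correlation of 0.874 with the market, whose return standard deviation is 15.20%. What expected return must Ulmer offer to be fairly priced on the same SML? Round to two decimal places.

MRP = (19.94% − 10.02%) / (1.94 − 0.77) = 8.4786%
R_f = 10.02% − 0.77 × 8.4786% = 3.4915%
β_Ulmer = ρ·σ_i/σ_m = 0.874 × 40.40 / 15.20 = 2.3230
E(R_Ulmer) = R_f + β × MRP = 3.4915% + 2.3230 × 8.4786% = 23.19%

23.19%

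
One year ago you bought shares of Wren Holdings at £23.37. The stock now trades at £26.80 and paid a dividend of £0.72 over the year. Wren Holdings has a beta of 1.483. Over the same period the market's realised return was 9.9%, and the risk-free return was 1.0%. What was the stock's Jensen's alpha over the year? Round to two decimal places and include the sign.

+3.56%

Realised HPR = (P1 + D1 − P0) / P0 = (26.80 + 0.72 − 23.37) / 23.37 = 4.15 / 23.37 = 17.7578%
MRP = 9.9% − 1.0% = 8.90%
CAPM required = R_f + β·MRP = 1.0% + 1.483 × 8.9% = 14.1987%
α = realised − required = 17.7578% − 14.1987% = +3.56%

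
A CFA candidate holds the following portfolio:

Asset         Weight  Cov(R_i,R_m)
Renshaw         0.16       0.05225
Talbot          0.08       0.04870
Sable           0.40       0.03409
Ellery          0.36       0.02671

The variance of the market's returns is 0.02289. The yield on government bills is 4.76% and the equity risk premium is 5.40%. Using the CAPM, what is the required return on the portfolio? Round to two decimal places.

13.14%

β_Renshaw = 0.05225 / 0.02289 = 2.2827
β_Talbot = 0.04870 / 0.02289 = 2.1276
β_Sable = 0.03409 / 0.02289 = 1.4893
β_Ellery = 0.02671 / 0.02289 = 1.1669
β_P = Σ w_i β_i = 0.16×2.2827 + 0.08×2.1276 + 0.40×1.4893 + 0.36×1.1669 = 1.5512
E(R_P) = R_f + β_P × MRP = 4.76% + 1.5512 × 5.40% = 13.14%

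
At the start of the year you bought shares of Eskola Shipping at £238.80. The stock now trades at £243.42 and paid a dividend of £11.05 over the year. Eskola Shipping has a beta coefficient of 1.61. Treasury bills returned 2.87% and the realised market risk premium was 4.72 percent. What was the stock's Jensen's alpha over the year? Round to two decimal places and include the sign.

-3.91%

Realised HPR = (P1 + D1 − P0) / P0 = (243.42 + 11.05 − 238.80) / 238.80 = 15.67 / 238.80 = 6.5620%
CAPM required = R_f + β·MRP = 2.87% + 1.61 × 4.72% = 10.4692%
α = realised − required = 6.5620% − 10.4692% = -3.91%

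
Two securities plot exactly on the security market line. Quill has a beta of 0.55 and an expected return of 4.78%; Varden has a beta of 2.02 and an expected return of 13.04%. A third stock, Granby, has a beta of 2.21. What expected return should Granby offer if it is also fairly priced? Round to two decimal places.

14.11%

MRP (SML slope) = (13.04% − 4.78%) / (2.02 − 0.55) = 8.26% / 1.47 = 5.6190%
R_f (intercept) = 4.78% − 0.55 × 5.6190% = 1.6896%
E(R_Granby) = R_f + β × MRP = 1.6896% + 2.21 × 5.6190% = 14.11%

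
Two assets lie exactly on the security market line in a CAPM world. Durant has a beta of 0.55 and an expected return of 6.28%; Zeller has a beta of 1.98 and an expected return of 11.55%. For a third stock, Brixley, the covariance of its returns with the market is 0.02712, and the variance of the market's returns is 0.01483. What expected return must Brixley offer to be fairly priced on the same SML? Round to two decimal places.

10.99%

MRP = (11.55% − 6.28%) / (1.98 − 0.55) = 3.6853%
R_f = 6.28% − 0.55 × 3.6853% = 4.2531%
β_Brixley = Cov / Var(R_m) = 0.02712 / 0.01483 = 1.8287
E(R_Brixley) = R_f + β × MRP = 4.2531% + 1.8287 × 3.6853% = 10.99%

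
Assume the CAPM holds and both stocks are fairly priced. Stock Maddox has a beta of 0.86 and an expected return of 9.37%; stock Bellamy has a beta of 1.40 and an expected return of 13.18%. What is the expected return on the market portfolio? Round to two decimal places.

10.36%

Both satisfy E(R) = R_f + β·MRP, so the slope of the SML is
MRP = (13.18% − 9.37%) / (1.40 − 0.86) = 3.81% / 0.54 = 7.0556%
R_f = E(R_Maddox) − β_Maddox·MRP = 9.37% − 0.86 × 7.0556% = 3.3022%
E(R_m) = R_f + MRP = 3.3022% + 7.0556% = 10.36%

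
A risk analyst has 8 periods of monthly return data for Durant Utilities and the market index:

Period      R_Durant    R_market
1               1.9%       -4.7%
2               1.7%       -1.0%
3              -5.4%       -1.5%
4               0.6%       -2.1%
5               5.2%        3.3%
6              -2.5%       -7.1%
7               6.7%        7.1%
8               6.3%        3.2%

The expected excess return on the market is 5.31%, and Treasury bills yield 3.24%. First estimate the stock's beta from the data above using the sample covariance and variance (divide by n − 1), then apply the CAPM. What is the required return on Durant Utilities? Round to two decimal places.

6.90%

Mean R_i = (1.9 + 1.7 − 5.4 + 0.6 + 5.2 − 2.5 + 6.7 + 6.3) / 8 = 1.8125%
Mean R_m = (-4.7 − 1.0 − 1.5 − 2.1 + 3.3 − 7.1 + 7.1 + 3.2) / 8 = -0.3500%
Σ(R_i − R̄_i)(R_m − R̄_m) = 103.9250  ⇒  Cov = 103.9250 / 7 = 14.8464
Σ(R_m − R̄_m)² = 150.7200  ⇒  Var(R_m) = 150.7200 / 7 = 21.5314
β = Cov / Var(R_m) = 14.8464 / 21.5314 = 0.6895
E(R) = R_f + β × MRP = 3.24% + 0.6895 × 5.31% = 6.90%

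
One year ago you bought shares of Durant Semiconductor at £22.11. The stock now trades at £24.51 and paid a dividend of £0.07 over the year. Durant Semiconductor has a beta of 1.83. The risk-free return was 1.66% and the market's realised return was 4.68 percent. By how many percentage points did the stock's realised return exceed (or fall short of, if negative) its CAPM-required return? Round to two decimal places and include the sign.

+3.98%

Realised HPR = (P1 + D1 − P0) / P0 = (24.51 + 0.07 − 22.11) / 22.11 = 2.47 / 22.11 = 11.1714%
MRP = 4.68% − 1.66% = 3.02%
CAPM required = R_f + β·MRP = 1.66% + 1.83 × 3.02% = 7.1866%
α = realised − required = 11.1714% − 7.1866% = +3.98%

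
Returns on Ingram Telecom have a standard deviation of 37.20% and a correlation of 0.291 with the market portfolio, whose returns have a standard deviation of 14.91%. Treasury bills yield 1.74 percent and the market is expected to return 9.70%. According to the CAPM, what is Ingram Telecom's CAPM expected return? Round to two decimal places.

7.52%

β = ρ × σ_i / σ_m = 0.291 × 37.20% / 14.91% = 0.7260
MRP = 9.70% − 1.74% = 7.96%
E(R) = 1.74% + 0.7260 × 7.96% = 7.52%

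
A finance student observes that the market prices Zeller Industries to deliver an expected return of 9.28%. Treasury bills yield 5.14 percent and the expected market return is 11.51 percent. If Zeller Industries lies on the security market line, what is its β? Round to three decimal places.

MRP = 11.51% − 5.14% = 6.37%
β = (E(R) − R_f) / MRP = (9.28% − 5.14%) / 6.37% = 4.14% / 6.37% = 0.650

0.650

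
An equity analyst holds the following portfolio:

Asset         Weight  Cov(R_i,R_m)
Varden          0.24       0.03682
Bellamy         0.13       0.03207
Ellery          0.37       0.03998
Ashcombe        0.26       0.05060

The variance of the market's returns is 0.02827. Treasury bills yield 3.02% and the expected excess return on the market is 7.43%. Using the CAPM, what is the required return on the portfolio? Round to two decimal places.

13.78%

β_Varden = 0.03682 / 0.02827 = 1.3024
β_Bellamy = 0.03207 / 0.02827 = 1.1344
β_Ellery = 0.03998 / 0.02827 = 1.4142
β_Ashcombe = 0.05060 / 0.02827 = 1.7899
β_P = Σ w_i β_i = 0.24×1.3024 + 0.13×1.1344 + 0.37×1.4142 + 0.26×1.7899 = 1.4487
E(R_P) = R_f + β_P × MRP = 3.02% + 1.4487 × 7.43% = 13.78%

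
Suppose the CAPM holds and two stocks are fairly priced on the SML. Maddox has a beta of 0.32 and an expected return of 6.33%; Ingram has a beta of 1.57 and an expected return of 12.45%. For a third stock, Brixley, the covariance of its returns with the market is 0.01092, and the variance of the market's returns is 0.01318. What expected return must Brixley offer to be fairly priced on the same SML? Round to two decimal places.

8.82%

MRP = (12.45% − 6.33%) / (1.57 − 0.32) = 4.8960%
R_f = 6.33% − 0.32 × 4.8960% = 4.7633%
β_Brixley = Cov / Var(R_m) = 0.01092 / 0.01318 = 0.8285
E(R_Brixley) = R_f + β × MRP = 4.7633% + 0.8285 × 4.8960% = 8.82%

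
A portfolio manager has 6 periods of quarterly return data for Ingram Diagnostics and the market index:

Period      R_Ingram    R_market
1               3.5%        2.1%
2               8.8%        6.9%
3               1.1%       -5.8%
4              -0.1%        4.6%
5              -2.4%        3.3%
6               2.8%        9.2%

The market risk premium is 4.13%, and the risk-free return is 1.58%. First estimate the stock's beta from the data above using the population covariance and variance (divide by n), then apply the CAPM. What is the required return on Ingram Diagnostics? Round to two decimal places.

Mean R_i = (3.5 + 8.8 + 1.1 − 0.1 − 2.4 + 2.8) / 6 = 2.2833%
Mean R_m = (2.1 + 6.9 − 5.8 + 4.6 + 3.3 + 9.2) / 6 = 3.3833%
Σ(R_i − R̄_i)(R_m − R̄_m) = 32.7183  ⇒  Cov = 32.7183 / 6 = 5.4531
Σ(R_m − R̄_m)² = 133.6683  ⇒  Var(R_m) = 133.6683 / 6 = 22.2781
β = Cov / Var(R_m) = 5.4531 / 22.2781 = 0.2448
E(R) = R_f + β × MRP = 1.58% + 0.2448 × 4.13% = 2.59%

2.59%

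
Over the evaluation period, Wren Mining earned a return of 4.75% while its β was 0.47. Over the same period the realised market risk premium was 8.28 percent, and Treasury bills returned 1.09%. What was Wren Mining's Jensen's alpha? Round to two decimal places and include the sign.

-0.23%

CAPM benchmark = R_f + β(R_m − R_f) = 1.09% + 0.47 × 8.28% = 4.9816%
α = actual − benchmark = 4.75% − 4.9816% = -0.23%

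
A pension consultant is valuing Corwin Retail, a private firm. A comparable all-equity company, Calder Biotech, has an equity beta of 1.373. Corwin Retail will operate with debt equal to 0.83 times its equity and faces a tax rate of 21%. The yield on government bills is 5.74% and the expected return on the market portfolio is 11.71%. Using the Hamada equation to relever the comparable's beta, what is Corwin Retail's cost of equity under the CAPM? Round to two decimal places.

β_L = β_U × [1 + (1 − t)(D/E)] = 1.373 × [1 + (1 − 0.21) × 0.83]
    = 1.373 × [1 + 0.79 × 0.83] = 1.373 × 1.6557 = 2.2733
MRP = 11.71% − 5.74% = 5.97%
E(R) = R_f + β_L × MRP = 5.74% + 2.2733 × 5.97% = 19.31%

19.31%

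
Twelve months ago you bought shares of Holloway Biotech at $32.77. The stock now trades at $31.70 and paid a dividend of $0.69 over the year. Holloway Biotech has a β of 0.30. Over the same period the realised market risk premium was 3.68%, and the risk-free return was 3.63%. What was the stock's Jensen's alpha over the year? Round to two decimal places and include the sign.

-5.89%

Realised HPR = (P1 + D1 − P0) / P0 = (31.70 + 0.69 − 32.77) / 32.77 = -0.38 / 32.77 = -1.1596%
CAPM required = R_f + β·MRP = 3.63% + 0.30 × 3.68% = 4.7340%
α = realised − required = -1.1596% − 4.7340% = -5.89%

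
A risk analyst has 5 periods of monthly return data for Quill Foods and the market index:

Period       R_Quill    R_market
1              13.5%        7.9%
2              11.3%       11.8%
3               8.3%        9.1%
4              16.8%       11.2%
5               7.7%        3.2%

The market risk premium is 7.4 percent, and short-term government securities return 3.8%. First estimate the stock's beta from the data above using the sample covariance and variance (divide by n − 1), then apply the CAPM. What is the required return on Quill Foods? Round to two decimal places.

Mean R_i = (13.5 + 11.3 + 8.3 + 16.8 + 7.7) / 5 = 11.5200%
Mean R_m = (7.9 + 11.8 + 9.1 + 11.2 + 3.2) / 5 = 8.6400%
Σ(R_i − R̄_i)(R_m − R̄_m) = 30.6560  ⇒  Cov = 30.6560 / 4 = 7.6640
Σ(R_m − R̄_m)² = 46.8920  ⇒  Var(R_m) = 46.8920 / 4 = 11.7230
β = Cov / Var(R_m) = 7.6640 / 11.7230 = 0.6538
E(R) = R_f + β × MRP = 3.8% + 0.6538 × 7.4% = 8.64%

8.64%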